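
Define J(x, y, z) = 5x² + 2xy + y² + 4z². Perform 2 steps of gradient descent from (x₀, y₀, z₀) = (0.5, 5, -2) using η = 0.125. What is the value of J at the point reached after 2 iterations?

7.515625

∇J = (10x + 2y, 2x + 2y, 8z)
Step 1: at (0.5, 5, -2), ∇J = (15, 11, -16) → (0.5, 5, -2) − 0.125·(15, 11, -16) = (-1.375, 3.625, 0)
Step 2: at (-1.375, 3.625, 0), ∇J = (-6.5, 4.5, 0) → (-1.375, 3.625, 0) − 0.125·(-6.5, 4.5, 0) = (-0.5625, 3.0625, 0)
J(-0.5625, 3.0625, 0) = 7.515625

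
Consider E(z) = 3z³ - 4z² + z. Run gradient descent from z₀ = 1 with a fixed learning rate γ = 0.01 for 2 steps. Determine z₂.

0.961964

E′(z) = 9z² - 8z + 1
z₁ = 1 − 0.01·2 = 0.98
z₂ = 0.98 − 0.01·1.8036 = 0.961964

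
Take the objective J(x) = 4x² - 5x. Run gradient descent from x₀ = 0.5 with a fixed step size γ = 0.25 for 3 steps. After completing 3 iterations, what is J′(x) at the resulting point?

1

J′(x) = 8x - 5
x₁ = 0.5 − 0.25·(-1) = 0.75
x₂ = 0.75 − 0.25·1 = 0.5
x₃ = 0.5 − 0.25·(-1) = 0.75
J′(x) at (0.75) = 1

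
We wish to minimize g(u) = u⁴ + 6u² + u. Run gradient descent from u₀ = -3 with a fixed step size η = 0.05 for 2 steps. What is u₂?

-12.684675

g′(u) = 4u³ + 12u + 1
Step 1: g′(-3) = -143; u₁ = -3 − 0.05·(-143) = 4.15
Step 2: g′(4.15) = 336.6935; u₂ = 4.15 − 0.05·336.6935 = -12.684675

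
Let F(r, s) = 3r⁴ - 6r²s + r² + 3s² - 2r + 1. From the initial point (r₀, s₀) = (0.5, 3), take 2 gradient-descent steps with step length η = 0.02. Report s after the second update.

2.4363

∇F = (12r³ - 12rs + 2r - 2, -6r² + 6s)
Step 1: at (0.5, 3), ∇F = (-17.5, 16.5) → (0.5, 3) − 0.02·(-17.5, 16.5) = (0.85, 2.67)
Step 2: at (0.85, 2.67), ∇F = (-20.1645, 11.685) → (0.85, 2.67) − 0.02·(-20.1645, 11.685) = (1.25329, 2.4363)
s = 2.4363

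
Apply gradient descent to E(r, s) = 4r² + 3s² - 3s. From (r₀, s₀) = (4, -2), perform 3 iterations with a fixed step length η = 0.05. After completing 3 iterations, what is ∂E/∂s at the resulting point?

∇E = (8r, 6s - 3)
Step 1: at (4, -2), ∇E = (32, -15) → (4, -2) − 0.05·(32, -15) = (2.4, -1.25)
Step 2: at (2.4, -1.25), ∇E = (19.2, -10.5) → (2.4, -1.25) − 0.05·(19.2, -10.5) = (1.44, -0.725)
Step 3: at (1.44, -0.725), ∇E = (11.52, -7.35) → (1.44, -0.725) − 0.05·(11.52, -7.35) = (0.864, -0.3575)
∂E/∂s at (0.864, -0.3575) = -5.145

-5.145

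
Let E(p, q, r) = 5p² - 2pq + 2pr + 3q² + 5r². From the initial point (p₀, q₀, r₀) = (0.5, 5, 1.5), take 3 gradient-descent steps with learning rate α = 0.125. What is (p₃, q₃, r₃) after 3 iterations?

(0.078125, 0.203125, -0.0546875)

∇E = (10p - 2q + 2r, -2p + 6q, 2p + 10r)
Step 1: at (0.5, 5, 1.5), ∇E = (-2, 29, 16) → (0.5, 5, 1.5) − 0.125·(-2, 29, 16) = (0.75, 1.375, -0.5)
Step 2: at (0.75, 1.375, -0.5), ∇E = (3.75, 6.75, -3.5) → (0.75, 1.375, -0.5) − 0.125·(3.75, 6.75, -3.5) = (0.28125, 0.53125, -0.0625)
Step 3: at (0.28125, 0.53125, -0.0625), ∇E = (1.625, 2.625, -0.0625) → (0.28125, 0.53125, -0.0625) − 0.125·(1.625, 2.625, -0.0625) = (0.078125, 0.203125, -0.0546875)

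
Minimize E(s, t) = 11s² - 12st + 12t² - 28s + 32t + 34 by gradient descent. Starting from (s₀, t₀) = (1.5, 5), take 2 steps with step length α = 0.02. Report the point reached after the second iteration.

(2.5728, 1.1904)

∇E = (22s - 12t - 28, -12s + 24t + 32)
Step 1: at (1.5, 5), ∇E = (-55, 134) → (1.5, 5) − 0.02·(-55, 134) = (2.6, 2.32)
Step 2: at (2.6, 2.32), ∇E = (1.36, 56.48) → (2.6, 2.32) − 0.02·(1.36, 56.48) = (2.5728, 1.1904)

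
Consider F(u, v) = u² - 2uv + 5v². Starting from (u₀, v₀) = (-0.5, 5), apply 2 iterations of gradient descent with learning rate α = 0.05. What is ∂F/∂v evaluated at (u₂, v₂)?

∇F = (2u - 2v, -2u + 10v)
(u₁, v₁) = (-0.5, 5) − 0.05·(-11, 51) = (0.05, 2.45)
(u₂, v₂) = (0.05, 2.45) − 0.05·(-4.8, 24.4) = (0.29, 1.23)
∂F/∂v at (0.29, 1.23) = 11.72

11.72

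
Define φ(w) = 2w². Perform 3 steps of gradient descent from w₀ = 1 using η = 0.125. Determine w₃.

0.125

φ′(w) = 4w
w₁ = 1 − 0.125·4 = 0.5
w₂ = 0.5 − 0.125·2 = 0.25
w₃ = 0.25 − 0.125·1 = 0.125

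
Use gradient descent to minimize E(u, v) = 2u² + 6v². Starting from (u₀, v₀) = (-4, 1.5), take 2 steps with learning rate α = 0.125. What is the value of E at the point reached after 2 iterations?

∇E = (4u, 12v)
Step 1: at (-4, 1.5), ∇E = (-16, 18) → (-4, 1.5) − 0.125·(-16, 18) = (-2, -0.75)
Step 2: at (-2, -0.75), ∇E = (-8, -9) → (-2, -0.75) − 0.125·(-8, -9) = (-1, 0.375)
E(-1, 0.375) = 2.84375

2.84375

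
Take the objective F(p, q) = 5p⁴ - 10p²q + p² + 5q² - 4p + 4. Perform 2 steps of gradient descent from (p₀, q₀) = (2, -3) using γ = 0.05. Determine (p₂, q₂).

∇F = (20p³ - 20pq + 2p - 4, -10p² + 10q)
(p₁, q₁) = (2, -3) − 0.05·(280, -70) = (-12, 0.5)
(p₂, q₂) = (-12, 0.5) − 0.05·(-34468, -1435) = (1711.4, 72.25)

(1711.4, 72.25)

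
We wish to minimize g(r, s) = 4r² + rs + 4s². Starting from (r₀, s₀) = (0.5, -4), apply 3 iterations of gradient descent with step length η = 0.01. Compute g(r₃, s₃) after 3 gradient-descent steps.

∇g = (8r + s, r + 8s)
(r₁, s₁) = (0.5, -4) − 0.01·(0, -31.5) = (0.5, -3.685)
(r₂, s₂) = (0.5, -3.685) − 0.01·(0.315, -28.98) = (0.49685, -3.3952)
(r₃, s₃) = (0.49685, -3.3952) − 0.01·(0.5796, -26.66475) = (0.491054, -3.1285525)
g(0.491054, -3.1285525) = 38.579610885354

38.579610885354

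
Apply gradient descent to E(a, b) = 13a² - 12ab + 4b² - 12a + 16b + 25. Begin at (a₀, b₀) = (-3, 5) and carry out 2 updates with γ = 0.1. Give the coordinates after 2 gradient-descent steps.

∇E = (26a - 12b - 12, -12a + 8b + 16)
(a₁, b₁) = (-3, 5) − 0.1·(-150, 92) = (12, -4.2)
(a₂, b₂) = (12, -4.2) − 0.1·(350.4, -161.6) = (-23.04, 11.96)

(-23.04, 11.96)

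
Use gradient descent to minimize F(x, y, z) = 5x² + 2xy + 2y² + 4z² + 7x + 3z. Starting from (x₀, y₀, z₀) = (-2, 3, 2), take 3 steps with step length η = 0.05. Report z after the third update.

0.138

∇F = (10x + 2y + 7, 2x + 4y, 8z + 3)
(x₁, y₁, z₁) = (-2, 3, 2) − 0.05·(-7, 8, 19) = (-1.65, 2.6, 1.05)
(x₂, y₂, z₂) = (-1.65, 2.6, 1.05) − 0.05·(-4.3, 7.1, 11.4) = (-1.435, 2.245, 0.48)
(x₃, y₃, z₃) = (-1.435, 2.245, 0.48) − 0.05·(-2.86, 6.11, 6.84) = (-1.292, 1.9395, 0.138)
z = 0.138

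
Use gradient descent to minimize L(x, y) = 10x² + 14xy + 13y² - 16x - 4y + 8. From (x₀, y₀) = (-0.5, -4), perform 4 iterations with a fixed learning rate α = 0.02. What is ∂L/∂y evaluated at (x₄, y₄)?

∇L = (20x + 14y - 16, 14x + 26y - 4)
(x₁, y₁) = (-0.5, -4) − 0.02·(-82, -115) = (1.14, -1.7)
(x₂, y₂) = (1.14, -1.7) − 0.02·(-17, -32.24) = (1.48, -1.0552)
(x₃, y₃) = (1.48, -1.0552) − 0.02·(-1.1728, -10.7152) = (1.503456, -0.840896)
(x₄, y₄) = (1.503456, -0.840896) − 0.02·(2.296576, -4.814912) = (1.45752448, -0.74459776)
∂L/∂y at (1.45752448, -0.74459776) = -2.95419904

-2.95419904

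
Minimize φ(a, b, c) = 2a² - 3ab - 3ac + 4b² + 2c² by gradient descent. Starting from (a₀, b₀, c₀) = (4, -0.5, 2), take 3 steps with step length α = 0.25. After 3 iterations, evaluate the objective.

∇φ = (4a - 3b - 3c, -3a + 8b, -3a + 4c)
(a₁, b₁, c₁) = (4, -0.5, 2) − 0.25·(11.5, -16, -4) = (1.125, 3.5, 3)
(a₂, b₂, c₂) = (1.125, 3.5, 3) − 0.25·(-15, 24.625, 8.625) = (4.875, -2.65625, 0.84375)
(a₃, b₃, c₃) = (4.875, -2.65625, 0.84375) − 0.25·(24.9375, -35.875, -11.25) = (-1.359375, 6.3125, 3.65625)
φ(-1.359375, 6.3125, 3.65625) = 230.4765625

230.4765625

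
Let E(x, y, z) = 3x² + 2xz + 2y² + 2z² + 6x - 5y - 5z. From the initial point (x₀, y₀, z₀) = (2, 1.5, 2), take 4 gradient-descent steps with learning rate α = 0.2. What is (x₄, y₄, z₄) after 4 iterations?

(-1.552, 1.2504, 2.096)

∇E = (6x + 2z + 6, 4y - 5, 2x + 4z - 5)
Step 1: at (2, 1.5, 2), ∇E = (22, 1, 7) → (2, 1.5, 2) − 0.2·(22, 1, 7) = (-2.4, 1.3, 0.6)
Step 2: at (-2.4, 1.3, 0.6), ∇E = (-7.2, 0.2, -7.4) → (-2.4, 1.3, 0.6) − 0.2·(-7.2, 0.2, -7.4) = (-0.96, 1.26, 2.08)
Step 3: at (-0.96, 1.26, 2.08), ∇E = (4.4, 0.04, 1.4) → (-0.96, 1.26, 2.08) − 0.2·(4.4, 0.04, 1.4) = (-1.84, 1.252, 1.8)
Step 4: at (-1.84, 1.252, 1.8), ∇E = (-1.44, 0.008, -1.48) → (-1.84, 1.252, 1.8) − 0.2·(-1.44, 0.008, -1.48) = (-1.552, 1.2504, 2.096)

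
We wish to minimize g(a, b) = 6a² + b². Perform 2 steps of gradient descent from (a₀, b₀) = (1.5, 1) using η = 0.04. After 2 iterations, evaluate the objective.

1.70346112

∇g = (12a, 2b)
Step 1: at (1.5, 1), ∇g = (18, 2) → (1.5, 1) − 0.04·(18, 2) = (0.78, 0.92)
Step 2: at (0.78, 0.92), ∇g = (9.36, 1.84) → (0.78, 0.92) − 0.04·(9.36, 1.84) = (0.4056, 0.8464)
g(0.4056, 0.8464) = 1.70346112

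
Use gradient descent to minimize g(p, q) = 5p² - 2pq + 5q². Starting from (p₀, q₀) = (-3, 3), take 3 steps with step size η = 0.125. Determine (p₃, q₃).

∇g = (10p - 2q, -2p + 10q)
Step 1: at (-3, 3), ∇g = (-36, 36) → (-3, 3) − 0.125·(-36, 36) = (1.5, -1.5)
Step 2: at (1.5, -1.5), ∇g = (18, -18) → (1.5, -1.5) − 0.125·(18, -18) = (-0.75, 0.75)
Step 3: at (-0.75, 0.75), ∇g = (-9, 9) → (-0.75, 0.75) − 0.125·(-9, 9) = (0.375, -0.375)

(0.375, -0.375)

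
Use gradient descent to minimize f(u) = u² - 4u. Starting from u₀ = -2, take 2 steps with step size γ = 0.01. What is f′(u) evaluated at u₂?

f′(u) = 2u - 4
Step 1: f′(-2) = -8; u₁ = -2 − 0.01·(-8) = -1.92
Step 2: f′(-1.92) = -7.84; u₂ = -1.92 − 0.01·(-7.84) = -1.8416
f′(u) at (-1.8416) = -7.6832

-7.6832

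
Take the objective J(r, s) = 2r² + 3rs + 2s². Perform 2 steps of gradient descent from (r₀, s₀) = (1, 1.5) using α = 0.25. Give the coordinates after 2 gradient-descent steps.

∇J = (4r + 3s, 3r + 4s)
(r₁, s₁) = (1, 1.5) − 0.25·(8.5, 9) = (-1.125, -0.75)
(r₂, s₂) = (-1.125, -0.75) − 0.25·(-6.75, -6.375) = (0.5625, 0.84375)

(0.5625, 0.84375)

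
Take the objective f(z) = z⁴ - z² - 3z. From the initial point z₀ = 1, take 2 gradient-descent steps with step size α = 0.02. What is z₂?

f′(z) = 4z³ - 2z - 3
z₁ = 1 − 0.02·(-1) = 1.02
z₂ = 1.02 − 0.02·(-0.795168) = 1.03590336

1.03590336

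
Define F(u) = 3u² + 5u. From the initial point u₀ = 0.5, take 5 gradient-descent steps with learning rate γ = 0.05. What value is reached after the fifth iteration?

-0.60924

F′(u) = 6u + 5
Step 1: F′(0.5) = 8; u₁ = 0.5 − 0.05·8 = 0.1
Step 2: F′(0.1) = 5.6; u₂ = 0.1 − 0.05·5.6 = -0.18
Step 3: F′(-0.18) = 3.92; u₃ = -0.18 − 0.05·3.92 = -0.376
Step 4: F′(-0.376) = 2.744; u₄ = -0.376 − 0.05·2.744 = -0.5132
Step 5: F′(-0.5132) = 1.9208; u₅ = -0.5132 − 0.05·1.9208 = -0.60924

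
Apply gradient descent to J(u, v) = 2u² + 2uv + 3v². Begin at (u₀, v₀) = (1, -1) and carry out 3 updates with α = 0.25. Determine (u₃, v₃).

∇J = (4u + 2v, 2u + 6v)
Step 1: at (1, -1), ∇J = (2, -4) → (1, -1) − 0.25·(2, -4) = (0.5, 0)
Step 2: at (0.5, 0), ∇J = (2, 1) → (0.5, 0) − 0.25·(2, 1) = (0, -0.25)
Step 3: at (0, -0.25), ∇J = (-0.5, -1.5) → (0, -0.25) − 0.25·(-0.5, -1.5) = (0.125, 0.125)

(0.125, 0.125)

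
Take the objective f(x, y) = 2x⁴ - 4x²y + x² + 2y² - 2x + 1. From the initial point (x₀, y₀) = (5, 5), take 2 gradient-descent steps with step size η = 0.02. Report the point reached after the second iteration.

(199.93006336, 16.035648)

∇f = (8x³ - 8xy + 2x - 2, -4x² + 4y)
Step 1: at (5, 5), ∇f = (808, -80) → (5, 5) − 0.02·(808, -80) = (-11.16, 6.6)
Step 2: at (-11.16, 6.6), ∇f = (-10554.503168, -471.7824) → (-11.16, 6.6) − 0.02·(-10554.503168, -471.7824) = (199.93006336, 16.035648)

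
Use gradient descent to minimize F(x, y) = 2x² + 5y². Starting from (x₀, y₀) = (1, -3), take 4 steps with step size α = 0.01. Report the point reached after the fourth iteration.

(0.84934656, -1.9683)

∇F = (4x, 10y)
(x₁, y₁) = (1, -3) − 0.01·(4, -30) = (0.96, -2.7)
(x₂, y₂) = (0.96, -2.7) − 0.01·(3.84, -27) = (0.9216, -2.43)
(x₃, y₃) = (0.9216, -2.43) − 0.01·(3.6864, -24.3) = (0.884736, -2.187)
(x₄, y₄) = (0.884736, -2.187) − 0.01·(3.538944, -21.87) = (0.84934656, -1.9683)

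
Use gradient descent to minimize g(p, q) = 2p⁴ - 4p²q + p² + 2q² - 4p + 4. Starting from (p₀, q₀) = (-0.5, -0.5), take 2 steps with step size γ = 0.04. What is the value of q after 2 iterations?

∇g = (8p³ - 8pq + 2p - 4, -4p² + 4q)
(p₁, q₁) = (-0.5, -0.5) − 0.04·(-8, -3) = (-0.18, -0.38)
(p₂, q₂) = (-0.18, -0.38) − 0.04·(-4.953856, -1.6496) = (0.01815424, -0.314016)
q = -0.314016

-0.314016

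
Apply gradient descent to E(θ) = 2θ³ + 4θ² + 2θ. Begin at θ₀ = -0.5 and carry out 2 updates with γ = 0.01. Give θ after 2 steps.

-0.4901015

E′(θ) = 6θ² + 8θ + 2
Step 1: E′(-0.5) = -0.5; θ₁ = -0.5 − 0.01·(-0.5) = -0.495
Step 2: E′(-0.495) = -0.48985; θ₂ = -0.495 − 0.01·(-0.48985) = -0.4901015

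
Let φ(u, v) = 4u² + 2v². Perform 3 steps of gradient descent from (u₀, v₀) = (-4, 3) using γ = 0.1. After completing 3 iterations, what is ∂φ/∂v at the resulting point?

2.592

∇φ = (8u, 4v)
Step 1: at (-4, 3), ∇φ = (-32, 12) → (-4, 3) − 0.1·(-32, 12) = (-0.8, 1.8)
Step 2: at (-0.8, 1.8), ∇φ = (-6.4, 7.2) → (-0.8, 1.8) − 0.1·(-6.4, 7.2) = (-0.16, 1.08)
Step 3: at (-0.16, 1.08), ∇φ = (-1.28, 4.32) → (-0.16, 1.08) − 0.1·(-1.28, 4.32) = (-0.032, 0.648)
∂φ/∂v at (-0.032, 0.648) = 2.592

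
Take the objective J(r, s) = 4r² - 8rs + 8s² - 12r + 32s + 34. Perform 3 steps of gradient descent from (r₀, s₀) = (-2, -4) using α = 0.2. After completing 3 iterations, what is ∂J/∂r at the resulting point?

-268.128

∇J = (8r - 8s - 12, -8r + 16s + 32)
Step 1: at (-2, -4), ∇J = (4, -16) → (-2, -4) − 0.2·(4, -16) = (-2.8, -0.8)
Step 2: at (-2.8, -0.8), ∇J = (-28, 41.6) → (-2.8, -0.8) − 0.2·(-28, 41.6) = (2.8, -9.12)
Step 3: at (2.8, -9.12), ∇J = (83.36, -136.32) → (2.8, -9.12) − 0.2·(83.36, -136.32) = (-13.872, 18.144)
∂J/∂r at (-13.872, 18.144) = -268.128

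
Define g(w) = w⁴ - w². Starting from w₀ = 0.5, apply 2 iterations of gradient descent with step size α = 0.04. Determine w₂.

g′(w) = 4w³ - 2w
Step 1: g′(0.5) = -0.5; w₁ = 0.5 − 0.04·(-0.5) = 0.52
Step 2: g′(0.52) = -0.477568; w₂ = 0.52 − 0.04·(-0.477568) = 0.53910272

0.53910272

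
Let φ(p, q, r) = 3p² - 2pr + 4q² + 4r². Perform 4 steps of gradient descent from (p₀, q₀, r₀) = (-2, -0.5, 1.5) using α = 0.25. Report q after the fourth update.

∇φ = (6p - 2r, 8q, -2p + 8r)
Step 1: at (-2, -0.5, 1.5), ∇φ = (-15, -4, 16) → (-2, -0.5, 1.5) − 0.25·(-15, -4, 16) = (1.75, 0.5, -2.5)
Step 2: at (1.75, 0.5, -2.5), ∇φ = (15.5, 4, -23.5) → (1.75, 0.5, -2.5) − 0.25·(15.5, 4, -23.5) = (-2.125, -0.5, 3.375)
Step 3: at (-2.125, -0.5, 3.375), ∇φ = (-19.5, -4, 31.25) → (-2.125, -0.5, 3.375) − 0.25·(-19.5, -4, 31.25) = (2.75, 0.5, -4.4375)
Step 4: at (2.75, 0.5, -4.4375), ∇φ = (25.375, 4, -41) → (2.75, 0.5, -4.4375) − 0.25·(25.375, 4, -41) = (-3.59375, -0.5, 5.8125)
q = -0.5

-0.5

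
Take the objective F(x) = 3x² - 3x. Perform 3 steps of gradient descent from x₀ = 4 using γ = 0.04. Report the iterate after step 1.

3.16

F′(x) = 6x - 3
Step 1: F′(4) = 21; x₁ = 4 − 0.04·21 = 3.16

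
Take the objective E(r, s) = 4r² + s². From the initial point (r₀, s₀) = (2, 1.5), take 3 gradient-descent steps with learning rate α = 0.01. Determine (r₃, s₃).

(1.557376, 1.411788)

∇E = (8r, 2s)
(r₁, s₁) = (2, 1.5) − 0.01·(16, 3) = (1.84, 1.47)
(r₂, s₂) = (1.84, 1.47) − 0.01·(14.72, 2.94) = (1.6928, 1.4406)
(r₃, s₃) = (1.6928, 1.4406) − 0.01·(13.5424, 2.8812) = (1.557376, 1.411788)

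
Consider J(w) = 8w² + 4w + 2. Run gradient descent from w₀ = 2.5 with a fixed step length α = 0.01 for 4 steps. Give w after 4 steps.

1.11914624

J′(w) = 16w + 4
Step 1: J′(2.5) = 44; w₁ = 2.5 − 0.01·44 = 2.06
Step 2: J′(2.06) = 36.96; w₂ = 2.06 − 0.01·36.96 = 1.6904
Step 3: J′(1.6904) = 31.0464; w₃ = 1.6904 − 0.01·31.0464 = 1.379936
Step 4: J′(1.379936) = 26.078976; w₄ = 1.379936 − 0.01·26.078976 = 1.11914624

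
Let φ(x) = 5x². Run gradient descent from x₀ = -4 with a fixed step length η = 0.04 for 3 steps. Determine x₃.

φ′(x) = 10x
Step 1: φ′(-4) = -40; x₁ = -4 − 0.04·(-40) = -2.4
Step 2: φ′(-2.4) = -24; x₂ = -2.4 − 0.04·(-24) = -1.44
Step 3: φ′(-1.44) = -14.4; x₃ = -1.44 − 0.04·(-14.4) = -0.864

-0.864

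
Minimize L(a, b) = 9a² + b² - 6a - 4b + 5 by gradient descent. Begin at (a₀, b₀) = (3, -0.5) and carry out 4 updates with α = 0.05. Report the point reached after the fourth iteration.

∇L = (18a - 6, 2b - 4)
Step 1: at (3, -0.5), ∇L = (48, -5) → (3, -0.5) − 0.05·(48, -5) = (0.6, -0.25)
Step 2: at (0.6, -0.25), ∇L = (4.8, -4.5) → (0.6, -0.25) − 0.05·(4.8, -4.5) = (0.36, -0.025)
Step 3: at (0.36, -0.025), ∇L = (0.48, -4.05) → (0.36, -0.025) − 0.05·(0.48, -4.05) = (0.336, 0.1775)
Step 4: at (0.336, 0.1775), ∇L = (0.048, -3.645) → (0.336, 0.1775) − 0.05·(0.048, -3.645) = (0.3336, 0.35975)

(0.3336, 0.35975)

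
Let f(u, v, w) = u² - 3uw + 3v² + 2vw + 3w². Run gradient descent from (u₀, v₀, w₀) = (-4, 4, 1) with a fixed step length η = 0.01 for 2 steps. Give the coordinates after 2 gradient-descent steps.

∇f = (2u - 3w, 6v + 2w, -3u + 2v + 6w)
Step 1: at (-4, 4, 1), ∇f = (-11, 26, 26) → (-4, 4, 1) − 0.01·(-11, 26, 26) = (-3.89, 3.74, 0.74)
Step 2: at (-3.89, 3.74, 0.74), ∇f = (-10, 23.92, 23.59) → (-3.89, 3.74, 0.74) − 0.01·(-10, 23.92, 23.59) = (-3.79, 3.5008, 0.5041)

(-3.79, 3.5008, 0.5041)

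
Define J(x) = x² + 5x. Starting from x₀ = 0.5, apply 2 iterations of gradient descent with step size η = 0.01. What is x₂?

0.3812

J′(x) = 2x + 5
Step 1: J′(0.5) = 6; x₁ = 0.5 − 0.01·6 = 0.44
Step 2: J′(0.44) = 5.88; x₂ = 0.44 − 0.01·5.88 = 0.3812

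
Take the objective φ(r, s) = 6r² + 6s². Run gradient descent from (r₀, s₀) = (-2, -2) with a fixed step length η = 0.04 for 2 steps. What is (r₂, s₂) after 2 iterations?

∇φ = (12r, 12s)
(r₁, s₁) = (-2, -2) − 0.04·(-24, -24) = (-1.04, -1.04)
(r₂, s₂) = (-1.04, -1.04) − 0.04·(-12.48, -12.48) = (-0.5408, -0.5408)

(-0.5408, -0.5408)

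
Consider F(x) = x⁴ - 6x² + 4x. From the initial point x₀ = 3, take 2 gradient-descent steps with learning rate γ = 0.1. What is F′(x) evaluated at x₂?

F′(x) = 4x³ - 12x + 4
Step 1: F′(3) = 76; x₁ = 3 − 0.1·76 = -4.6
Step 2: F′(-4.6) = -330.144; x₂ = -4.6 − 0.1·(-330.144) = 28.4144
F′(x) at (28.4144) = 91427.687448231936

91427.687448231936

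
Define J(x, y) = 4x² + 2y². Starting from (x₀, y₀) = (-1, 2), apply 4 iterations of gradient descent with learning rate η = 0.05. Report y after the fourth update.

∇J = (8x, 4y)
Step 1: at (-1, 2), ∇J = (-8, 8) → (-1, 2) − 0.05·(-8, 8) = (-0.6, 1.6)
Step 2: at (-0.6, 1.6), ∇J = (-4.8, 6.4) → (-0.6, 1.6) − 0.05·(-4.8, 6.4) = (-0.36, 1.28)
Step 3: at (-0.36, 1.28), ∇J = (-2.88, 5.12) → (-0.36, 1.28) − 0.05·(-2.88, 5.12) = (-0.216, 1.024)
Step 4: at (-0.216, 1.024), ∇J = (-1.728, 4.096) → (-0.216, 1.024) − 0.05·(-1.728, 4.096) = (-0.1296, 0.8192)
y = 0.8192

0.8192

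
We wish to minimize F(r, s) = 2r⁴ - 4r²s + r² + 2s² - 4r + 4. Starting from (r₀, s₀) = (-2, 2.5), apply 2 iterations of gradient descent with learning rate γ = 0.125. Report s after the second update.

3.625

∇F = (8r³ - 8rs + 2r - 4, -4r² + 4s)
(r₁, s₁) = (-2, 2.5) − 0.125·(-32, -6) = (2, 3.25)
(r₂, s₂) = (2, 3.25) − 0.125·(12, -3) = (0.5, 3.625)
s = 3.625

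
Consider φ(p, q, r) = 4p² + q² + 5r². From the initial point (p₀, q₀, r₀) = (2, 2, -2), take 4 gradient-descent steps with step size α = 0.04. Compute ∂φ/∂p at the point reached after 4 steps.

3.42102016

∇φ = (8p, 2q, 10r)
Step 1: at (2, 2, -2), ∇φ = (16, 4, -20) → (2, 2, -2) − 0.04·(16, 4, -20) = (1.36, 1.84, -1.2)
Step 2: at (1.36, 1.84, -1.2), ∇φ = (10.88, 3.68, -12) → (1.36, 1.84, -1.2) − 0.04·(10.88, 3.68, -12) = (0.9248, 1.6928, -0.72)
Step 3: at (0.9248, 1.6928, -0.72), ∇φ = (7.3984, 3.3856, -7.2) → (0.9248, 1.6928, -0.72) − 0.04·(7.3984, 3.3856, -7.2) = (0.628864, 1.557376, -0.432)
Step 4: at (0.628864, 1.557376, -0.432), ∇φ = (5.030912, 3.114752, -4.32) → (0.628864, 1.557376, -0.432) − 0.04·(5.030912, 3.114752, -4.32) = (0.42762752, 1.43278592, -0.2592)
∂φ/∂p at (0.42762752, 1.43278592, -0.2592) = 3.42102016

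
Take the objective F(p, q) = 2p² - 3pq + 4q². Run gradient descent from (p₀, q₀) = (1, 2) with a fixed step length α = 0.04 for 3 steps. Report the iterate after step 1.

(1.08, 1.48)

∇F = (4p - 3q, -3p + 8q)
(p₁, q₁) = (1, 2) − 0.04·(-2, 13) = (1.08, 1.48)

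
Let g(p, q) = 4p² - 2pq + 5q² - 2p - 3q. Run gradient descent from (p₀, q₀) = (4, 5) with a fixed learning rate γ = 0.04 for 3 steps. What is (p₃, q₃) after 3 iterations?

∇g = (8p - 2q - 2, -2p + 10q - 3)
(p₁, q₁) = (4, 5) − 0.04·(20, 39) = (3.2, 3.44)
(p₂, q₂) = (3.2, 3.44) − 0.04·(16.72, 25) = (2.5312, 2.44)
(p₃, q₃) = (2.5312, 2.44) − 0.04·(13.3696, 16.3376) = (1.996416, 1.786496)

(1.996416, 1.786496)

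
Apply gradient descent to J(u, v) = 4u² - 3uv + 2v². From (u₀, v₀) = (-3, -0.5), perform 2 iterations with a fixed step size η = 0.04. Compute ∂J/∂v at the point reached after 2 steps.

0.936

∇J = (8u - 3v, -3u + 4v)
Step 1: at (-3, -0.5), ∇J = (-22.5, 7) → (-3, -0.5) − 0.04·(-22.5, 7) = (-2.1, -0.78)
Step 2: at (-2.1, -0.78), ∇J = (-14.46, 3.18) → (-2.1, -0.78) − 0.04·(-14.46, 3.18) = (-1.5216, -0.9072)
∂J/∂v at (-1.5216, -0.9072) = 0.936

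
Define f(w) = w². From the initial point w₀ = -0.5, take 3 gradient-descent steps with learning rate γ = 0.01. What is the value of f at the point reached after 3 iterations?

0.221460595216

f′(w) = 2w
Step 1: f′(-0.5) = -1; w₁ = -0.5 − 0.01·(-1) = -0.49
Step 2: f′(-0.49) = -0.98; w₂ = -0.49 − 0.01·(-0.98) = -0.4802
Step 3: f′(-0.4802) = -0.9604; w₃ = -0.4802 − 0.01·(-0.9604) = -0.470596
f(-0.470596) = 0.221460595216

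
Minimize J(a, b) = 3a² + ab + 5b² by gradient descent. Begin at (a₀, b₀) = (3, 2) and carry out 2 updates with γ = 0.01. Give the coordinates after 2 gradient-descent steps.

∇J = (6a + b, a + 10b)
Step 1: at (3, 2), ∇J = (20, 23) → (3, 2) − 0.01·(20, 23) = (2.8, 1.77)
Step 2: at (2.8, 1.77), ∇J = (18.57, 20.5) → (2.8, 1.77) − 0.01·(18.57, 20.5) = (2.6143, 1.565)

(2.6143, 1.565)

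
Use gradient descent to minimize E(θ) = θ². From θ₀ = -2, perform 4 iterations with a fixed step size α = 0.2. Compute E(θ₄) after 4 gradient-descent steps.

E′(θ) = 2θ
Step 1: E′(-2) = -4; θ₁ = -2 − 0.2·(-4) = -1.2
Step 2: E′(-1.2) = -2.4; θ₂ = -1.2 − 0.2·(-2.4) = -0.72
Step 3: E′(-0.72) = -1.44; θ₃ = -0.72 − 0.2·(-1.44) = -0.432
Step 4: E′(-0.432) = -0.864; θ₄ = -0.432 − 0.2·(-0.864) = -0.2592
E(-0.2592) = 0.06718464

0.06718464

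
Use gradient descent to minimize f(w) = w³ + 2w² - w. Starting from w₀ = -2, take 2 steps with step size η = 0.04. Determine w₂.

-2.280128

f′(w) = 3w² + 4w - 1
w₁ = -2 − 0.04·3 = -2.12
w₂ = -2.12 − 0.04·4.0032 = -2.280128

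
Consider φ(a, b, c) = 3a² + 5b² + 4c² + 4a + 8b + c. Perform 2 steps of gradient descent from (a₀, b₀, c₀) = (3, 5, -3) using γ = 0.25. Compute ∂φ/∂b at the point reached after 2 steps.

∇φ = (6a + 4, 10b + 8, 8c + 1)
Step 1: at (3, 5, -3), ∇φ = (22, 58, -23) → (3, 5, -3) − 0.25·(22, 58, -23) = (-2.5, -9.5, 2.75)
Step 2: at (-2.5, -9.5, 2.75), ∇φ = (-11, -87, 23) → (-2.5, -9.5, 2.75) − 0.25·(-11, -87, 23) = (0.25, 12.25, -3)
∂φ/∂b at (0.25, 12.25, -3) = 130.5

130.5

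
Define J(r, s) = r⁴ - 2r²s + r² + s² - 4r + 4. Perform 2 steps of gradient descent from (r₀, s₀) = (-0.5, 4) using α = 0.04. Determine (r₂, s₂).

(-0.71264, 3.4328)

∇J = (4r³ - 4rs + 2r - 4, -2r² + 2s)
Step 1: at (-0.5, 4), ∇J = (2.5, 7.5) → (-0.5, 4) − 0.04·(2.5, 7.5) = (-0.6, 3.7)
Step 2: at (-0.6, 3.7), ∇J = (2.816, 6.68) → (-0.6, 3.7) − 0.04·(2.816, 6.68) = (-0.71264, 3.4328)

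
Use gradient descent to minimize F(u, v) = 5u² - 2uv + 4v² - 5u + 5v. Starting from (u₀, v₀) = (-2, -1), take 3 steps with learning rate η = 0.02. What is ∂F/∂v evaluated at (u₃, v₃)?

-1.260992

∇F = (10u - 2v - 5, -2u + 8v + 5)
(u₁, v₁) = (-2, -1) − 0.02·(-23, 1) = (-1.54, -1.02)
(u₂, v₂) = (-1.54, -1.02) − 0.02·(-18.36, -0.08) = (-1.1728, -1.0184)
(u₃, v₃) = (-1.1728, -1.0184) − 0.02·(-14.6912, -0.8016) = (-0.878976, -1.002368)
∂F/∂v at (-0.878976, -1.002368) = -1.260992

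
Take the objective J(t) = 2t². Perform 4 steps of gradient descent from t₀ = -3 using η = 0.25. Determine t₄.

J′(t) = 4t
Step 1: J′(-3) = -12; t₁ = -3 − 0.25·(-12) = 0
Step 2: J′(0) = 0; t₂ = 0 − 0.25·0 = 0
Step 3: J′(0) = 0; t₃ = 0 − 0.25·0 = 0
Step 4: J′(0) = 0; t₄ = 0 − 0.25·0 = 0

0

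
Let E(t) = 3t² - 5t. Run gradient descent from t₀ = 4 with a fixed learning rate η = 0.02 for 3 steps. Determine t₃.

2.991328

E′(t) = 6t - 5
Step 1: E′(4) = 19; t₁ = 4 − 0.02·19 = 3.62
Step 2: E′(3.62) = 16.72; t₂ = 3.62 − 0.02·16.72 = 3.2856
Step 3: E′(3.2856) = 14.7136; t₃ = 3.2856 − 0.02·14.7136 = 2.991328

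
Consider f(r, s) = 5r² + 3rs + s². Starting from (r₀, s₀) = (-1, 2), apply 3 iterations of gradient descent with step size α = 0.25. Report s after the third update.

∇f = (10r + 3s, 3r + 2s)
(r₁, s₁) = (-1, 2) − 0.25·(-4, 1) = (0, 1.75)
(r₂, s₂) = (0, 1.75) − 0.25·(5.25, 3.5) = (-1.3125, 0.875)
(r₃, s₃) = (-1.3125, 0.875) − 0.25·(-10.5, -2.1875) = (1.3125, 1.421875)
s = 1.421875

1.421875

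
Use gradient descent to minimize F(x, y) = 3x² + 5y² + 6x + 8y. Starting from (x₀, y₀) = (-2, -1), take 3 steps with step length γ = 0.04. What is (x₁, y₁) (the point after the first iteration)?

(-1.76, -0.92)

∇F = (6x + 6, 10y + 8)
Step 1: at (-2, -1), ∇F = (-6, -2) → (-2, -1) − 0.04·(-6, -2) = (-1.76, -0.92)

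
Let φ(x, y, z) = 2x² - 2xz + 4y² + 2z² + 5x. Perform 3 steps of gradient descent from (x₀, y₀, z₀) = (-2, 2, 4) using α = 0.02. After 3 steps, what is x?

-1.43648

∇φ = (4x - 2z + 5, 8y, -2x + 4z)
(x₁, y₁, z₁) = (-2, 2, 4) − 0.02·(-11, 16, 20) = (-1.78, 1.68, 3.6)
(x₂, y₂, z₂) = (-1.78, 1.68, 3.6) − 0.02·(-9.32, 13.44, 17.96) = (-1.5936, 1.4112, 3.2408)
(x₃, y₃, z₃) = (-1.5936, 1.4112, 3.2408) − 0.02·(-7.856, 11.2896, 16.1504) = (-1.43648, 1.185408, 2.917792)
x = -1.43648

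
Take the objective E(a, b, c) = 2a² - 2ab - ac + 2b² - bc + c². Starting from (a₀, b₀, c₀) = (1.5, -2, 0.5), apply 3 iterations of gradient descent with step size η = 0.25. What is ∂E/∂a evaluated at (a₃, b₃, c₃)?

-1.296875

∇E = (4a - 2b - c, -2a + 4b - c, -a - b + 2c)
Step 1: at (1.5, -2, 0.5), ∇E = (9.5, -11.5, 1.5) → (1.5, -2, 0.5) − 0.25·(9.5, -11.5, 1.5) = (-0.875, 0.875, 0.125)
Step 2: at (-0.875, 0.875, 0.125), ∇E = (-5.375, 5.125, 0.25) → (-0.875, 0.875, 0.125) − 0.25·(-5.375, 5.125, 0.25) = (0.46875, -0.40625, 0.0625)
Step 3: at (0.46875, -0.40625, 0.0625), ∇E = (2.625, -2.625, 0.0625) → (0.46875, -0.40625, 0.0625) − 0.25·(2.625, -2.625, 0.0625) = (-0.1875, 0.25, 0.046875)
∂E/∂a at (-0.1875, 0.25, 0.046875) = -1.296875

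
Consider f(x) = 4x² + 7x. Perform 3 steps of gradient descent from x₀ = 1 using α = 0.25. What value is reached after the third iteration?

-2.75

f′(x) = 8x + 7
Step 1: f′(1) = 15; x₁ = 1 − 0.25·15 = -2.75
Step 2: f′(-2.75) = -15; x₂ = -2.75 − 0.25·(-15) = 1
Step 3: f′(1) = 15; x₃ = 1 − 0.25·15 = -2.75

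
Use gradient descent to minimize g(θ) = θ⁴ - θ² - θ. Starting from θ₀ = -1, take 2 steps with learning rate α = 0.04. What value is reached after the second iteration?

-0.80136448

g′(θ) = 4θ³ - 2θ - 1
θ₁ = -1 − 0.04·(-3) = -0.88
θ₂ = -0.88 − 0.04·(-1.965888) = -0.80136448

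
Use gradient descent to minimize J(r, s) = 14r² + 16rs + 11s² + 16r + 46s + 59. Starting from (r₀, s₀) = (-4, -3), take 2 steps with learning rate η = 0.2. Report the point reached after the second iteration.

(-161.44, -135.48)

∇J = (28r + 16s + 16, 16r + 22s + 46)
(r₁, s₁) = (-4, -3) − 0.2·(-144, -84) = (24.8, 13.8)
(r₂, s₂) = (24.8, 13.8) − 0.2·(931.2, 746.4) = (-161.44, -135.48)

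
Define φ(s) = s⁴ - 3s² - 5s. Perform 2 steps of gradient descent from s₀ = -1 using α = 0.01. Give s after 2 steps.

-0.94169308

φ′(s) = 4s³ - 6s - 5
Step 1: φ′(-1) = -3; s₁ = -1 − 0.01·(-3) = -0.97
Step 2: φ′(-0.97) = -2.830692; s₂ = -0.97 − 0.01·(-2.830692) = -0.94169308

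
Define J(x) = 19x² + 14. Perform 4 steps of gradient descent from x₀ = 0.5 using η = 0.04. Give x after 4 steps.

J′(x) = 38x
x₁ = 0.5 − 0.04·19 = -0.26
x₂ = -0.26 − 0.04·(-9.88) = 0.1352
x₃ = 0.1352 − 0.04·5.1376 = -0.070304
x₄ = -0.070304 − 0.04·(-2.671552) = 0.03655808

0.03655808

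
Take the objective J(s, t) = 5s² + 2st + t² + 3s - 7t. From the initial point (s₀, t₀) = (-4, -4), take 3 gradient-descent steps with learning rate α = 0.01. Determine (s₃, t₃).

(-2.793568, -3.349536)

∇J = (10s + 2t + 3, 2s + 2t - 7)
(s₁, t₁) = (-4, -4) − 0.01·(-45, -23) = (-3.55, -3.77)
(s₂, t₂) = (-3.55, -3.77) − 0.01·(-40.04, -21.64) = (-3.1496, -3.5536)
(s₃, t₃) = (-3.1496, -3.5536) − 0.01·(-35.6032, -20.4064) = (-2.793568, -3.349536)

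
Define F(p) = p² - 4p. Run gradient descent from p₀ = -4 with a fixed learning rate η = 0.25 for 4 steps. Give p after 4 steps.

1.625

F′(p) = 2p - 4
p₁ = -4 − 0.25·(-12) = -1
p₂ = -1 − 0.25·(-6) = 0.5
p₃ = 0.5 − 0.25·(-3) = 1.25
p₄ = 1.25 − 0.25·(-1.5) = 1.625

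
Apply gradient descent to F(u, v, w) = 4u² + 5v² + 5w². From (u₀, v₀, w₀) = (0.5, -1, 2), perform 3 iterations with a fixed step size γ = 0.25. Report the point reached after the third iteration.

(-0.5, 3.375, -6.75)

∇F = (8u, 10v, 10w)
Step 1: at (0.5, -1, 2), ∇F = (4, -10, 20) → (0.5, -1, 2) − 0.25·(4, -10, 20) = (-0.5, 1.5, -3)
Step 2: at (-0.5, 1.5, -3), ∇F = (-4, 15, -30) → (-0.5, 1.5, -3) − 0.25·(-4, 15, -30) = (0.5, -2.25, 4.5)
Step 3: at (0.5, -2.25, 4.5), ∇F = (4, -22.5, 45) → (0.5, -2.25, 4.5) − 0.25·(4, -22.5, 45) = (-0.5, 3.375, -6.75)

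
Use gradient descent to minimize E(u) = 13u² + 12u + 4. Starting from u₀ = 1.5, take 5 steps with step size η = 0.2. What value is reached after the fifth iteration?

E′(u) = 26u + 12
u₁ = 1.5 − 0.2·51 = -8.7
u₂ = -8.7 − 0.2·(-214.2) = 34.14
u₃ = 34.14 − 0.2·899.64 = -145.788
u₄ = -145.788 − 0.2·(-3778.488) = 609.9096
u₅ = 609.9096 − 0.2·15869.6496 = -2564.02032

-2564.02032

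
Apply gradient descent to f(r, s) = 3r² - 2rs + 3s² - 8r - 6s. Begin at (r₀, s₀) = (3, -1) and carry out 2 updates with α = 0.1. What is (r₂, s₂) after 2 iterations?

∇f = (6r - 2s - 8, -2r + 6s - 6)
(r₁, s₁) = (3, -1) − 0.1·(12, -18) = (1.8, 0.8)
(r₂, s₂) = (1.8, 0.8) − 0.1·(1.2, -4.8) = (1.68, 1.28)

(1.68, 1.28)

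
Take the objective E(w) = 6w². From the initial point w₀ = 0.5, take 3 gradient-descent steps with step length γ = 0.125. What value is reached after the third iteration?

-0.0625

E′(w) = 12w
w₁ = 0.5 − 0.125·6 = -0.25
w₂ = -0.25 − 0.125·(-3) = 0.125
w₃ = 0.125 − 0.125·1.5 = -0.0625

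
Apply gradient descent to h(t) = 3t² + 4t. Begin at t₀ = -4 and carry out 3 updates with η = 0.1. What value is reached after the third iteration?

-0.88

h′(t) = 6t + 4
Step 1: h′(-4) = -20; t₁ = -4 − 0.1·(-20) = -2
Step 2: h′(-2) = -8; t₂ = -2 − 0.1·(-8) = -1.2
Step 3: h′(-1.2) = -3.2; t₃ = -1.2 − 0.1·(-3.2) = -0.88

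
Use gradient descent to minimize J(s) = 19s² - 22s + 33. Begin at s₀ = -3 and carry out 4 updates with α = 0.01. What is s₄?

0.05011008

J′(s) = 38s - 22
s₁ = -3 − 0.01·(-136) = -1.64
s₂ = -1.64 − 0.01·(-84.32) = -0.7968
s₃ = -0.7968 − 0.01·(-52.2784) = -0.274016
s₄ = -0.274016 − 0.01·(-32.412608) = 0.05011008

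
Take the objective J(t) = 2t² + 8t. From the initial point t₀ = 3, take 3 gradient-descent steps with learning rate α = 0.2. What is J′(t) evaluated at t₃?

0.16

J′(t) = 4t + 8
Step 1: J′(3) = 20; t₁ = 3 − 0.2·20 = -1
Step 2: J′(-1) = 4; t₂ = -1 − 0.2·4 = -1.8
Step 3: J′(-1.8) = 0.8; t₃ = -1.8 − 0.2·0.8 = -1.96
J′(t) at (-1.96) = 0.16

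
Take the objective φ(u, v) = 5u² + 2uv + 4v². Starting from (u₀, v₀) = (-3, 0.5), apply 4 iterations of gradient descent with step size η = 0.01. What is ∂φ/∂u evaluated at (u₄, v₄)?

∇φ = (10u + 2v, 2u + 8v)
(u₁, v₁) = (-3, 0.5) − 0.01·(-29, -2) = (-2.71, 0.52)
(u₂, v₂) = (-2.71, 0.52) − 0.01·(-26.06, -1.26) = (-2.4494, 0.5326)
(u₃, v₃) = (-2.4494, 0.5326) − 0.01·(-23.4288, -0.638) = (-2.215112, 0.53898)
(u₄, v₄) = (-2.215112, 0.53898) − 0.01·(-21.07316, -0.118384) = (-2.0043804, 0.54016384)
∂φ/∂u at (-2.0043804, 0.54016384) = -18.96347632

-18.96347632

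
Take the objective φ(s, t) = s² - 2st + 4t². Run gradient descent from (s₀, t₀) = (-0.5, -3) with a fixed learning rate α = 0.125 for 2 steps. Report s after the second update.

∇φ = (2s - 2t, -2s + 8t)
(s₁, t₁) = (-0.5, -3) − 0.125·(5, -23) = (-1.125, -0.125)
(s₂, t₂) = (-1.125, -0.125) − 0.125·(-2, 1.25) = (-0.875, -0.28125)
s = -0.875

-0.875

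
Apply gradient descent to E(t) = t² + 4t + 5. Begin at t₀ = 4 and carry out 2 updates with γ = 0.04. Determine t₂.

E′(t) = 2t + 4
t₁ = 4 − 0.04·12 = 3.52
t₂ = 3.52 − 0.04·11.04 = 3.0784

3.0784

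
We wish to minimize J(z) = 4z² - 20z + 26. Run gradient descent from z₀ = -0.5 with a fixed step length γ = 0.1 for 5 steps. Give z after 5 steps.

2.49904

J′(z) = 8z - 20
z₁ = -0.5 − 0.1·(-24) = 1.9
z₂ = 1.9 − 0.1·(-4.8) = 2.38
z₃ = 2.38 − 0.1·(-0.96) = 2.476
z₄ = 2.476 − 0.1·(-0.192) = 2.4952
z₅ = 2.4952 − 0.1·(-0.0384) = 2.49904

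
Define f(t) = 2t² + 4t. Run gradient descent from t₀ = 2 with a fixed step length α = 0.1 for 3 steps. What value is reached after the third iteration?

-0.352

f′(t) = 4t + 4
Step 1: f′(2) = 12; t₁ = 2 − 0.1·12 = 0.8
Step 2: f′(0.8) = 7.2; t₂ = 0.8 − 0.1·7.2 = 0.08
Step 3: f′(0.08) = 4.32; t₃ = 0.08 − 0.1·4.32 = -0.352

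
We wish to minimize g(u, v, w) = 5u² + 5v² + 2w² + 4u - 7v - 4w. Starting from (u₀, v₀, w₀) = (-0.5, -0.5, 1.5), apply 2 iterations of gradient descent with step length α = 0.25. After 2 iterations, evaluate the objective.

∇g = (10u + 4, 10v - 7, 4w - 4)
Step 1: at (-0.5, -0.5, 1.5), ∇g = (-1, -12, 2) → (-0.5, -0.5, 1.5) − 0.25·(-1, -12, 2) = (-0.25, 2.5, 1)
Step 2: at (-0.25, 2.5, 1), ∇g = (1.5, 18, 0) → (-0.25, 2.5, 1) − 0.25·(1.5, 18, 0) = (-0.625, -2, 1)
g(-0.625, -2, 1) = 31.453125

31.453125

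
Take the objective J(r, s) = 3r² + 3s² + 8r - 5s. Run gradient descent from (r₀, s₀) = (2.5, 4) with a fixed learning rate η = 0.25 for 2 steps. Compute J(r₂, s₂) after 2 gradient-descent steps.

∇J = (6r + 8, 6s - 5)
Step 1: at (2.5, 4), ∇J = (23, 19) → (2.5, 4) − 0.25·(23, 19) = (-3.25, -0.75)
Step 2: at (-3.25, -0.75), ∇J = (-11.5, -9.5) → (-3.25, -0.75) − 0.25·(-11.5, -9.5) = (-0.375, 1.625)
J(-0.375, 1.625) = -2.78125

-2.78125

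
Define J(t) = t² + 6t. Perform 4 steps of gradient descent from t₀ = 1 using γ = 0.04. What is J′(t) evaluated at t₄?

5.73114368

J′(t) = 2t + 6
t₁ = 1 − 0.04·8 = 0.68
t₂ = 0.68 − 0.04·7.36 = 0.3856
t₃ = 0.3856 − 0.04·6.7712 = 0.114752
t₄ = 0.114752 − 0.04·6.229504 = -0.13442816
J′(t) at (-0.13442816) = 5.73114368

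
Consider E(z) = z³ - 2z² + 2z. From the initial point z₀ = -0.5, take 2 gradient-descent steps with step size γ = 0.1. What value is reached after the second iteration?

-1.8501875

E′(z) = 3z² - 4z + 2
z₁ = -0.5 − 0.1·4.75 = -0.975
z₂ = -0.975 − 0.1·8.751875 = -1.8501875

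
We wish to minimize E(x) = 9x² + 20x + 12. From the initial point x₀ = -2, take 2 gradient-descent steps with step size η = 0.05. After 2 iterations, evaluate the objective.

E′(x) = 18x + 20
x₁ = -2 − 0.05·(-16) = -1.2
x₂ = -1.2 − 0.05·(-1.6) = -1.12
E(-1.12) = 0.8896

0.8896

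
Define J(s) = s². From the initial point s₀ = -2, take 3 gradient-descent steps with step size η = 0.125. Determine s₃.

J′(s) = 2s
Step 1: J′(-2) = -4; s₁ = -2 − 0.125·(-4) = -1.5
Step 2: J′(-1.5) = -3; s₂ = -1.5 − 0.125·(-3) = -1.125
Step 3: J′(-1.125) = -2.25; s₃ = -1.125 − 0.125·(-2.25) = -0.84375

-0.84375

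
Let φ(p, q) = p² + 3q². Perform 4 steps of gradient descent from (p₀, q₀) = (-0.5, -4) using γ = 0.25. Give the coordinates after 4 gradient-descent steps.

∇φ = (2p, 6q)
(p₁, q₁) = (-0.5, -4) − 0.25·(-1, -24) = (-0.25, 2)
(p₂, q₂) = (-0.25, 2) − 0.25·(-0.5, 12) = (-0.125, -1)
(p₃, q₃) = (-0.125, -1) − 0.25·(-0.25, -6) = (-0.0625, 0.5)
(p₄, q₄) = (-0.0625, 0.5) − 0.25·(-0.125, 3) = (-0.03125, -0.25)

(-0.03125, -0.25)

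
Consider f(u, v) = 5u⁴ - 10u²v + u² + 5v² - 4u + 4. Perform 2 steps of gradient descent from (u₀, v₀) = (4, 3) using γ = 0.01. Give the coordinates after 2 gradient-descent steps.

∇f = (20u³ - 20uv + 2u - 4, -10u² + 10v)
Step 1: at (4, 3), ∇f = (1044, -130) → (4, 3) − 0.01·(1044, -130) = (-6.44, 4.3)
Step 2: at (-6.44, 4.3), ∇f = (-4804.83968, -371.736) → (-6.44, 4.3) − 0.01·(-4804.83968, -371.736) = (41.6083968, 8.01736)

(41.6083968, 8.01736)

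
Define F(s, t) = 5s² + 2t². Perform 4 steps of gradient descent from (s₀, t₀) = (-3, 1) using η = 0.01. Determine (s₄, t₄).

(-1.9683, 0.84934656)

∇F = (10s, 4t)
(s₁, t₁) = (-3, 1) − 0.01·(-30, 4) = (-2.7, 0.96)
(s₂, t₂) = (-2.7, 0.96) − 0.01·(-27, 3.84) = (-2.43, 0.9216)
(s₃, t₃) = (-2.43, 0.9216) − 0.01·(-24.3, 3.6864) = (-2.187, 0.884736)
(s₄, t₄) = (-2.187, 0.884736) − 0.01·(-21.87, 3.538944) = (-1.9683, 0.84934656)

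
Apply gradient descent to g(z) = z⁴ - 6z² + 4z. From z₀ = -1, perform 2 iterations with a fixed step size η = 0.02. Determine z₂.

-1.46507008

g′(z) = 4z³ - 12z + 4
z₁ = -1 − 0.02·12 = -1.24
z₂ = -1.24 − 0.02·11.253504 = -1.46507008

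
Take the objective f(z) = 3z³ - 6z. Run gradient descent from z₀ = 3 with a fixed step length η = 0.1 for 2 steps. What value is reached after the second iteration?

-22.125

f′(z) = 9z² - 6
Step 1: f′(3) = 75; z₁ = 3 − 0.1·75 = -4.5
Step 2: f′(-4.5) = 176.25; z₂ = -4.5 − 0.1·176.25 = -22.125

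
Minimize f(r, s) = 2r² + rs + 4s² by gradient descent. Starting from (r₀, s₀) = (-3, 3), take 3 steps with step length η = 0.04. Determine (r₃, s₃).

∇f = (4r + s, r + 8s)
(r₁, s₁) = (-3, 3) − 0.04·(-9, 21) = (-2.64, 2.16)
(r₂, s₂) = (-2.64, 2.16) − 0.04·(-8.4, 14.64) = (-2.304, 1.5744)
(r₃, s₃) = (-2.304, 1.5744) − 0.04·(-7.6416, 10.2912) = (-1.998336, 1.162752)

(-1.998336, 1.162752)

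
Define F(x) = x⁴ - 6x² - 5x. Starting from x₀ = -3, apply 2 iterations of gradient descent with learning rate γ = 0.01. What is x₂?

F′(x) = 4x³ - 12x - 5
Step 1: F′(-3) = -77; x₁ = -3 − 0.01·(-77) = -2.23
Step 2: F′(-2.23) = -22.598268; x₂ = -2.23 − 0.01·(-22.598268) = -2.00401732

-2.00401732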